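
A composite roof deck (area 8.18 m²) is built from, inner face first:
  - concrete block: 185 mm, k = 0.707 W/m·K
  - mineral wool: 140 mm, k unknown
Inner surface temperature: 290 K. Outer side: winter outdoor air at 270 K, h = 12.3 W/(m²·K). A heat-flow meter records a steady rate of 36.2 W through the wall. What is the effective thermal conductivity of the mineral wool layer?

k ≈ 0.0335 W/(m·K)

Series thermal resistances:
R_concrete block = L/(kA) = 0.185/(0.707×8.18) = 0.03199 K/W
R_outer film = 1/(h_o·A) = 1/(12.3×8.18) = 0.009939 K/W
Sum of known resistances R_other = 0.04193 K/W
Total R = ΔT/Q = 20/36.2 = 0.5525 K/W
R_mineral wool = R_total − R_other = 0.5106 K/W
k = L/(R·A) = 0.14/(0.5106×8.18)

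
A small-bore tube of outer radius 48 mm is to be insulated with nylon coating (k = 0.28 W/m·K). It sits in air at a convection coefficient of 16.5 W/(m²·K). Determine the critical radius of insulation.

For a cylinder r_cr = k/h = 0.28/16.5
r_cr = 17 mm; since the bare radius (48 mm) is above r_cr, any added insulation will reduce heat loss.

r_cr ≈ 17 mm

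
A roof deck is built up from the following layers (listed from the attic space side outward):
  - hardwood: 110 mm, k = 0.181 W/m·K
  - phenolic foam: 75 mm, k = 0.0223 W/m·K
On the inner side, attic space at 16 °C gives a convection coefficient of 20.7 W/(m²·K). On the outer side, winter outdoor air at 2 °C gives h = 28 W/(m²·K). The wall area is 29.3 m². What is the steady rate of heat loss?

Q ≈ 101 W

Series thermal resistances:
R_inner film = 1/(h_i·A) = 1/(20.7×29.3) = 0.001649 K/W
R_hardwood = L/(kA) = 0.11/(0.181×29.3) = 0.02074 K/W
R_phenolic foam = L/(kA) = 0.075/(0.0223×29.3) = 0.1148 K/W
R_outer film = 1/(h_o·A) = 1/(28×29.3) = 0.001219 K/W
R_total = 0.1384 K/W
Q = ΔT / R_total = 14 / 0.1384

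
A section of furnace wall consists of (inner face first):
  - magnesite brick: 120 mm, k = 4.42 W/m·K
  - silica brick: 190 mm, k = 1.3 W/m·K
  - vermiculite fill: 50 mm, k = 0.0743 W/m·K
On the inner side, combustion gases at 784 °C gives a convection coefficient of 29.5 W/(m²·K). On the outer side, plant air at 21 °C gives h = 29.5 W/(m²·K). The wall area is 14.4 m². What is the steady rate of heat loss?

Thermal resistances in series:
R_inner film = 1/(h_i·A) = 1/(29.5×14.4) = 0.002354 K/W
R_magnesite brick = L/(kA) = 0.12/(4.42×14.4) = 0.001885 K/W
R_silica brick = L/(kA) = 0.19/(1.3×14.4) = 0.01015 K/W
R_vermiculite fill = L/(kA) = 0.05/(0.0743×14.4) = 0.04673 K/W
R_outer film = 1/(h_o·A) = 1/(29.5×14.4) = 0.002354 K/W
R_total = 0.06348 K/W
Q = ΔT / R_total = 763 / 0.06348

Q ≈ 12000 W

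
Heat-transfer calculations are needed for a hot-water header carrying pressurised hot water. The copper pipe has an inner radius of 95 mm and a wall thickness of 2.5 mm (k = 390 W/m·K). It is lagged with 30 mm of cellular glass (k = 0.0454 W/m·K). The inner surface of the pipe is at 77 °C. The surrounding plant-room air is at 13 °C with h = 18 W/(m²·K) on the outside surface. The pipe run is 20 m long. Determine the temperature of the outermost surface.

Cylindrical conduction, so R = ln(r₂/r₁)/(2πkL) per layer, in series:
R_copper pipe wall = ln(97.5/95)/(2π×390×20) = 5.3×10^-7 K/W
R_cellular glass = ln(127.5/97.5)/(2π×0.0454×20) = 0.04702 K/W
R_outer film = 1/(h_o·2πr_oL) = 1/(18×2π×0.1275×20) = 0.003467 K/W
R_total = 0.05049 K/W
Q = ΔT/R_total = 64/0.05049
Q = 1270 W
T_interface = T_inner − Q·ΣR(inner→interface) = 77 − 1270×0.04702

T ≈ 17.4 °C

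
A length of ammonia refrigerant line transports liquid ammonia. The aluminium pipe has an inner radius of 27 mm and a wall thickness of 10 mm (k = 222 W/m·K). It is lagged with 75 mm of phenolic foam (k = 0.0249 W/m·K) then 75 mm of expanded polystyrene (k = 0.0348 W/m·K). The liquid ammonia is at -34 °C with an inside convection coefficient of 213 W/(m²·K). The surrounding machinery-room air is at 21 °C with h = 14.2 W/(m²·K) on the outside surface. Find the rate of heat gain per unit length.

q′ ≈ 5.78 W/m

Per-layer cylindrical resistances, series-summed:
R_inner film = 1/(h_i·2πr₁L) = 1/(213×2π×0.027×1) = 0.02767 K/W
R_aluminium pipe wall = ln(37/27)/(2π×222×1) = 2.259×10^-4 K/W
R_phenolic foam = ln(112/37)/(2π×0.0249×1) = 7.079 K/W
R_expanded polystyrene = ln(187/112)/(2π×0.0348×1) = 2.344 K/W
R_outer film = 1/(h_o·2πr_oL) = 1/(14.2×2π×0.187×1) = 0.05994 K/W
R_total = 9.512 K/W
Q = ΔT/R_total = 55/9.512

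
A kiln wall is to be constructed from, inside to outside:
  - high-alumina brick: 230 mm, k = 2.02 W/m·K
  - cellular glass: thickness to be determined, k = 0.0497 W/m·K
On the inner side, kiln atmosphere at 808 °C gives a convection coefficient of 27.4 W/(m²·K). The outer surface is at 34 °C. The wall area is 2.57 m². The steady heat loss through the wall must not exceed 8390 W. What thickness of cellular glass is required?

L ≈ 4.31 mm

Thermal resistances in series:
R_inner film = 1/(h_i·A) = 1/(27.4×2.57) = 0.0142 K/W
R_high-alumina brick = L/(kA) = 0.23/(2.02×2.57) = 0.0443 K/W
Sum of the known resistances R_other = 0.0585 K/W
Required total resistance R_tot = ΔT/Q_allow = 774/8390 = 0.09225 K/W
R_cellular glass = R_tot − R_other = 0.03375 K/W
L = R·k·A = 0.03375×0.0497×2.57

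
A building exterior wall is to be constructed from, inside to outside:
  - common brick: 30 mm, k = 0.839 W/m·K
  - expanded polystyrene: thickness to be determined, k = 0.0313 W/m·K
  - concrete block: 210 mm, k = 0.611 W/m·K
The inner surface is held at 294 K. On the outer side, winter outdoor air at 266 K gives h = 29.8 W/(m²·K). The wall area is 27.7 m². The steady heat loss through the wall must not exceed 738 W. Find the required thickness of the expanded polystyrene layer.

Using the resistance-network approach (series):
R_common brick = L/(kA) = 0.03/(0.839×27.7) = 0.001291 K/W
R_concrete block = L/(kA) = 0.21/(0.611×27.7) = 0.01241 K/W
R_outer film = 1/(h_o·A) = 1/(29.8×27.7) = 0.001211 K/W
Sum of the known resistances R_other = 0.01491 K/W
Required total resistance R_tot = ΔT/Q_allow = 28/738 = 0.03794 K/W
R_expanded polystyrene = R_tot − R_other = 0.02303 K/W
L = R·k·A = 0.02303×0.0313×27.7

L ≈ 20 mm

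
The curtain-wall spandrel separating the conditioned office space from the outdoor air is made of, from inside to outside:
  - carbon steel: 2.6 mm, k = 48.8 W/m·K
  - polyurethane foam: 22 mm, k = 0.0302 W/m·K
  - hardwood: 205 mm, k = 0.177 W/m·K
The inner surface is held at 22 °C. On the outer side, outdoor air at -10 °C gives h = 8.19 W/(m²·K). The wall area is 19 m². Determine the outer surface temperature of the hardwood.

Thermal resistances in series:
R_carbon steel = L/(kA) = 0.0026/(48.8×19) = 2.804×10^-6 K/W
R_polyurethane foam = L/(kA) = 0.022/(0.0302×19) = 0.03834 K/W
R_hardwood = L/(kA) = 0.205/(0.177×19) = 0.06096 K/W
R_outer film = 1/(h_o·A) = 1/(8.19×19) = 0.006426 K/W
R_total = 0.1057 K/W;  Q = ΔT/R_total = 32/0.1057 = 302.7 W
T_interface = T_inner − Q·ΣR(inner→interface) = 22 − 303×0.0993

T ≈ -8.05 °C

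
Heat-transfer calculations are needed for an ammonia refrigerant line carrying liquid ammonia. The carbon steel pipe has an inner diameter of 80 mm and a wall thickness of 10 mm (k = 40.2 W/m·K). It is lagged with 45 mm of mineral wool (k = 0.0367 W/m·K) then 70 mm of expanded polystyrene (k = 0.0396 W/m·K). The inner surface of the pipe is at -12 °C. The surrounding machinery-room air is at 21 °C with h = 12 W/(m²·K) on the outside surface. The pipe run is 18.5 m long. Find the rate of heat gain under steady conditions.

Q ≈ 120 W

For a radial system each layer contributes R = ln(r_out/r_in)/(2πkL); films add R = 1/(hA).
R_carbon steel pipe wall = ln(50/40)/(2π×40.2×18.5) = 4.775×10^-5 K/W
R_mineral wool = ln(95/50)/(2π×0.0367×18.5) = 0.1505 K/W
R_expanded polystyrene = ln(165/95)/(2π×0.0396×18.5) = 0.1199 K/W
R_outer film = 1/(h_o·2πr_oL) = 1/(12×2π×0.165×18.5) = 0.004345 K/W
R_total = 0.2748 K/W
Q = ΔT/R_total = 33/0.2748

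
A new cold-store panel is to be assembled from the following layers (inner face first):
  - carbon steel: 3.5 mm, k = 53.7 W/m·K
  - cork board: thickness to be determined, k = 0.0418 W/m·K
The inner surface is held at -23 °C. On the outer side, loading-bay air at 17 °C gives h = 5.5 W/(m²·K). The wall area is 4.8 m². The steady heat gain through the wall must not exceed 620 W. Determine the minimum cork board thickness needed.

L ≈ 5.34 mm

Series thermal resistances:
R_carbon steel = L/(kA) = 0.0035/(53.7×4.8) = 1.358×10^-5 K/W
R_outer film = 1/(h_o·A) = 1/(5.5×4.8) = 0.03788 K/W
Sum of the known resistances R_other = 0.03789 K/W
Required total resistance R_tot = ΔT/Q_allow = 40/620 = 0.06452 K/W
R_cork board = R_tot − R_other = 0.02662 K/W
L = R·k·A = 0.02662×0.0418×4.8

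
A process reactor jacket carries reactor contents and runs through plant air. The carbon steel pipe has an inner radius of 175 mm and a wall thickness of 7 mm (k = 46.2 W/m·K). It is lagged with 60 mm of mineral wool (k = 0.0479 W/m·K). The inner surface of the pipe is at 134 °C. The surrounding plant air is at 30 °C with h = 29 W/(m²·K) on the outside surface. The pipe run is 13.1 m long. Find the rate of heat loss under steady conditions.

Cylindrical conduction, so R = ln(r₂/r₁)/(2πkL) per layer, in series:
R_carbon steel pipe wall = ln(182/175)/(2π×46.2×13.1) = 1.031×10^-5 K/W
R_mineral wool = ln(242/182)/(2π×0.0479×13.1) = 0.07227 K/W
R_outer film = 1/(h_o·2πr_oL) = 1/(29×2π×0.242×13.1) = 0.001731 K/W
R_total = 0.07401 K/W
Q = ΔT/R_total = 104/0.07401

Q ≈ 1410 W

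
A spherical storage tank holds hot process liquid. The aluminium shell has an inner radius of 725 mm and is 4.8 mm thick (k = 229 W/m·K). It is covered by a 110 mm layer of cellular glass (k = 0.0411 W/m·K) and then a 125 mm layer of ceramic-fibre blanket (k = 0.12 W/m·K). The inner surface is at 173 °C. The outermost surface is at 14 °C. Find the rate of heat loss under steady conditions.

For a spherical shell R = (1/r₁ − 1/r₂)/(4πk); film R = 1/(h·4πr²). In series:
R_aluminium shell = (1/0.725 − 1/0.7298)/(4π×229) = 3.152×10^-6 K/W
R_cellular glass = (1/0.7298 − 1/0.8398)/(4π×0.0411) = 0.3475 K/W
R_ceramic-fibre blanket = (1/0.8398 − 1/0.9648)/(4π×0.12) = 0.1023 K/W
R_total = 0.4498 K/W
Q = ΔT/R_total = 159/0.4498

Q ≈ 353 W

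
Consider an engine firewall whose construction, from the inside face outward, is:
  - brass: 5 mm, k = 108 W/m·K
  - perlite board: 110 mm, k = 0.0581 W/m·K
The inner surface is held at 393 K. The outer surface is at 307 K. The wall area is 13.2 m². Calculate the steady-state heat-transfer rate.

Q ≈ 600 W

Series thermal resistances:
R_brass = L/(kA) = 0.005/(108×13.2) = 3.507×10^-6 K/W
R_perlite board = L/(kA) = 0.11/(0.0581×13.2) = 0.1434 K/W
R_total = 0.1434 K/W
Q = ΔT / R_total = 86 / 0.1434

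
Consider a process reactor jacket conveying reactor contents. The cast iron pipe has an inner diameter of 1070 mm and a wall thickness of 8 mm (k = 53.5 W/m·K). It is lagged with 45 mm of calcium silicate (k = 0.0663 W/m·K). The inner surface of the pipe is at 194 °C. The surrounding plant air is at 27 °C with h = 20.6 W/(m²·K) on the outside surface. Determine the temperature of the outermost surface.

T ≈ 37.7 °C

Radial resistances (cylindrical: R_cond = ln(r_o/r_i)/(2πkL), R_conv = 1/(h·2πrL)):
R_cast iron pipe wall = ln(543/535)/(2π×53.5×1) = 4.415×10^-5 K/W
R_calcium silicate = ln(588/543)/(2π×0.0663×1) = 0.1911 K/W
R_outer film = 1/(h_o·2πr_oL) = 1/(20.6×2π×0.588×1) = 0.01314 K/W
R_total = 0.2043 K/W
Q = ΔT/R_total = 167/0.2043
Q = 817 W/m
T_interface = T_inner − Q·ΣR(inner→interface) = 194 − 817×0.1912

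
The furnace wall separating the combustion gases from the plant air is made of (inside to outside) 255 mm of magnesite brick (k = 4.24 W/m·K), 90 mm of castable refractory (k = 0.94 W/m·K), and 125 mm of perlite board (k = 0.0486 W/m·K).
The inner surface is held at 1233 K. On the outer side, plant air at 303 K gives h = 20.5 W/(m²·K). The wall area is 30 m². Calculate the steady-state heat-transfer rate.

Treating each layer as a thermal resistance in series:
R_magnesite brick = L/(kA) = 0.255/(4.24×30) = 0.002005 K/W
R_castable refractory = L/(kA) = 0.09/(0.94×30) = 0.003191 K/W
R_perlite board = L/(kA) = 0.125/(0.0486×30) = 0.08573 K/W
R_outer film = 1/(h_o·A) = 1/(20.5×30) = 0.001626 K/W
R_total = 0.09256 K/W
Q = ΔT / R_total = 930 / 0.09256

Q ≈ 10000 W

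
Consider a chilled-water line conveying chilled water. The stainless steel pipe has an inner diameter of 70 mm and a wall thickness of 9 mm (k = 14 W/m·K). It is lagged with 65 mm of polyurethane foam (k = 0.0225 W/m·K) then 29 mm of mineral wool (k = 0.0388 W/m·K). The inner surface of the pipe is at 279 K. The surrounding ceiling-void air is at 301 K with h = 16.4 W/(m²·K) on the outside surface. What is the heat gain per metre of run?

Radial resistances (cylindrical: R_cond = ln(r_o/r_i)/(2πkL), R_conv = 1/(h·2πrL)):
R_stainless steel pipe wall = ln(44/35)/(2π×14×1) = 0.002602 K/W
R_polyurethane foam = ln(109/44)/(2π×0.0225×1) = 6.417 K/W
R_mineral wool = ln(138/109)/(2π×0.0388×1) = 0.9677 K/W
R_outer film = 1/(h_o·2πr_oL) = 1/(16.4×2π×0.138×1) = 0.07032 K/W
R_total = 7.457 K/W
Q = ΔT/R_total = 22/7.457

q′ ≈ 2.95 W/m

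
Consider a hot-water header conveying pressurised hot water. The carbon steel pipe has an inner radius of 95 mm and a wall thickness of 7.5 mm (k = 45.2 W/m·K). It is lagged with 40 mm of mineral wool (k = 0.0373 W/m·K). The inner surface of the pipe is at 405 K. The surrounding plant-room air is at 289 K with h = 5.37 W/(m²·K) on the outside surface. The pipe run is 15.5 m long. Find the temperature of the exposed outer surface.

Cylindrical conduction, so R = ln(r₂/r₁)/(2πkL) per layer, in series:
R_carbon steel pipe wall = ln(102.5/95)/(2π×45.2×15.5) = 1.726×10^-5 K/W
R_mineral wool = ln(142.5/102.5)/(2π×0.0373×15.5) = 0.0907 K/W
R_outer film = 1/(h_o·2πr_oL) = 1/(5.37×2π×0.1425×15.5) = 0.01342 K/W
R_total = 0.1041 K/W
Q = ΔT/R_total = 116/0.1041
Q = 1110 W
T_interface = T_inner − Q·ΣR(inner→interface) = 405 − 1110×0.09072

T ≈ 304 K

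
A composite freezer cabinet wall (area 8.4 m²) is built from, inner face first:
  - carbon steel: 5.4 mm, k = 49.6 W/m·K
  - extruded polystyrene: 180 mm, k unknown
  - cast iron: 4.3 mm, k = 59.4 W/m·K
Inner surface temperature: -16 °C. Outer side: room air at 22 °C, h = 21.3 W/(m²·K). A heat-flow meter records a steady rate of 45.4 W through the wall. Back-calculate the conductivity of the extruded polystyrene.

Using the resistance-network approach (series):
R_carbon steel = L/(kA) = 0.0054/(49.6×8.4) = 1.296×10^-5 K/W
R_cast iron = L/(kA) = 0.0043/(59.4×8.4) = 8.618×10^-6 K/W
R_outer film = 1/(h_o·A) = 1/(21.3×8.4) = 0.005589 K/W
Sum of known resistances R_other = 0.005611 K/W
Total R = ΔT/Q = 38/45.4 = 0.837 K/W
R_extruded polystyrene = R_total − R_other = 0.8314 K/W
k = L/(R·A) = 0.18/(0.8314×8.4)

k ≈ 0.0258 W/(m·K)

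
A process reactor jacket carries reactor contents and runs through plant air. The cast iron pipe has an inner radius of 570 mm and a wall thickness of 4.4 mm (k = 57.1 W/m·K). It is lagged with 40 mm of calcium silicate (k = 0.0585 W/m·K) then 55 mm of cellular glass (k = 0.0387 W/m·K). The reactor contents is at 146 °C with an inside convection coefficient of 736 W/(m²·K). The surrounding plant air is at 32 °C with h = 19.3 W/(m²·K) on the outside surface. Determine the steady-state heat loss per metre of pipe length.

q′ ≈ 208 W/m

Per-layer cylindrical resistances, series-summed:
R_inner film = 1/(h_i·2πr₁L) = 1/(736×2π×0.57×1) = 3.794×10^-4 K/W
R_cast iron pipe wall = ln(574.4/570)/(2π×57.1×1) = 2.143×10^-5 K/W
R_calcium silicate = ln(614.4/574.4)/(2π×0.0585×1) = 0.1832 K/W
R_cellular glass = ln(669.4/614.4)/(2π×0.0387×1) = 0.3526 K/W
R_outer film = 1/(h_o·2πr_oL) = 1/(19.3×2π×0.6694×1) = 0.01232 K/W
R_total = 0.5485 K/W
Q = ΔT/R_total = 114/0.5485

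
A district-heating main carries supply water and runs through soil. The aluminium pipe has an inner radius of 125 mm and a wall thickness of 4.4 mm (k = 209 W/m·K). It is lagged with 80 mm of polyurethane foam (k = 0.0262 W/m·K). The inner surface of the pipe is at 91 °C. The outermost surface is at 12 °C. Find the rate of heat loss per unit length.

q′ ≈ 27 W/m

Cylindrical conduction, so R = ln(r₂/r₁)/(2πkL) per layer, in series:
R_aluminium pipe wall = ln(129.4/125)/(2π×209×1) = 2.634×10^-5 K/W
R_polyurethane foam = ln(209.4/129.4)/(2π×0.0262×1) = 2.924 K/W
R_total = 2.924 K/W
Q = ΔT/R_total = 79/2.924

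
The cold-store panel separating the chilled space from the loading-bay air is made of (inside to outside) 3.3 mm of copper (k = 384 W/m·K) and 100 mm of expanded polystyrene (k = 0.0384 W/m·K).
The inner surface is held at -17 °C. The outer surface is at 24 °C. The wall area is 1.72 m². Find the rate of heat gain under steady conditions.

Model the wall as resistances in series:
R_copper = L/(kA) = 0.0033/(384×1.72) = 4.996×10^-6 K/W
R_expanded polystyrene = L/(kA) = 0.1/(0.0384×1.72) = 1.514 K/W
R_total = 1.514 K/W
Q = ΔT / R_total = 41 / 1.514

Q ≈ 27.1 W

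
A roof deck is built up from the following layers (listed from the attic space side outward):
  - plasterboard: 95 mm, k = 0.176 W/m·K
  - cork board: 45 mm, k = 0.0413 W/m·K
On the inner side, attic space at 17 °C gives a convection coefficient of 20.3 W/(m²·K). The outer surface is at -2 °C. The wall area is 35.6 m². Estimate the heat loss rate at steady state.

Model the wall as resistances in series:
R_inner film = 1/(h_i·A) = 1/(20.3×35.6) = 0.001384 K/W
R_plasterboard = L/(kA) = 0.095/(0.176×35.6) = 0.01516 K/W
R_cork board = L/(kA) = 0.045/(0.0413×35.6) = 0.03061 K/W
R_total = 0.04715 K/W
Q = ΔT / R_total = 19 / 0.04715

Q ≈ 403 W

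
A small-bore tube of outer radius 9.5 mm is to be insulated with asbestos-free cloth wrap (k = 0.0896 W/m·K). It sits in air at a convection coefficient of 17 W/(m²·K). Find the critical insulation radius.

r_cr ≈ 5.27 mm

For a cylinder r_cr = k/h = 0.0896/17
r_cr = 5.27 mm; since the bare radius (9.5 mm) is above r_cr, any added insulation will reduce heat loss.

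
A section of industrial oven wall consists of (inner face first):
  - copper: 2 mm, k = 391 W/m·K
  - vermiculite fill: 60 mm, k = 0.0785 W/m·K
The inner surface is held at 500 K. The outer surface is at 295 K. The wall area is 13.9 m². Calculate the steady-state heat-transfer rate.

Q ≈ 3730 W

Model the wall as resistances in series:
R_copper = L/(kA) = 0.002/(391×13.9) = 3.68×10^-7 K/W
R_vermiculite fill = L/(kA) = 0.06/(0.0785×13.9) = 0.05499 K/W
R_total = 0.05499 K/W
Q = ΔT / R_total = 205 / 0.05499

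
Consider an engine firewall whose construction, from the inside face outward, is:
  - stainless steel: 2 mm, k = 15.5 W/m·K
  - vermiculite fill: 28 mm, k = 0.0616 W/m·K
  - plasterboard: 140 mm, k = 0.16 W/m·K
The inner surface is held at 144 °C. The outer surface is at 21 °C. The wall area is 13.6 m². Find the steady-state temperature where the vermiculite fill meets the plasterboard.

T ≈ 102 °C

Thermal resistances in series:
R_stainless steel = L/(kA) = 0.002/(15.5×13.6) = 9.488×10^-6 K/W
R_vermiculite fill = L/(kA) = 0.028/(0.0616×13.6) = 0.03342 K/W
R_plasterboard = L/(kA) = 0.14/(0.16×13.6) = 0.06434 K/W
R_total = 0.09777 K/W;  Q = ΔT/R_total = 123/0.09777 = 1258 W
T_interface = T_inner − Q·ΣR(inner→interface) = 144 − 1260×0.03343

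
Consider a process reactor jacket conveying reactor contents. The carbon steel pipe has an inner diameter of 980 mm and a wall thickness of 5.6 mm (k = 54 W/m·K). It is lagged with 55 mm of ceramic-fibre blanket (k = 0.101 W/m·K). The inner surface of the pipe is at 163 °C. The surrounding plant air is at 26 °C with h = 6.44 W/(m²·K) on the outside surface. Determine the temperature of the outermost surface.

T ≈ 55.2 °C

Treating each annulus and film as a series resistance:
R_carbon steel pipe wall = ln(495.6/490)/(2π×54×1) = 3.349×10^-5 K/W
R_ceramic-fibre blanket = ln(550.6/495.6)/(2π×0.101×1) = 0.1658 K/W
R_outer film = 1/(h_o·2πr_oL) = 1/(6.44×2π×0.5506×1) = 0.04488 K/W
R_total = 0.2108 K/W
Q = ΔT/R_total = 137/0.2108
Q = 650 W/m
T_interface = T_inner − Q·ΣR(inner→interface) = 163 − 650×0.1659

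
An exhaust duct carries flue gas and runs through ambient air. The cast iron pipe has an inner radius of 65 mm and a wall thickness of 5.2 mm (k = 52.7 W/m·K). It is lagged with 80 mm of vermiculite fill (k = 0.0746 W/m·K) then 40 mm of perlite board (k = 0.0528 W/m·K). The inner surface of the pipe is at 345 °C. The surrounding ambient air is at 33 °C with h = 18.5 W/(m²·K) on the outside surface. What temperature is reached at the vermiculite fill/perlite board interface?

Radial resistances (cylindrical: R_cond = ln(r_o/r_i)/(2πkL), R_conv = 1/(h·2πrL)):
R_cast iron pipe wall = ln(70.2/65)/(2π×52.7×1) = 2.324×10^-4 K/W
R_vermiculite fill = ln(150.2/70.2)/(2π×0.0746×1) = 1.623 K/W
R_perlite board = ln(190.2/150.2)/(2π×0.0528×1) = 0.7117 K/W
R_outer film = 1/(h_o·2πr_oL) = 1/(18.5×2π×0.1902×1) = 0.04523 K/W
R_total = 2.38 K/W
Q = ΔT/R_total = 312/2.38
Q = 131 W/m
T_interface = T_inner − Q·ΣR(inner→interface) = 345 − 131×1.623

T ≈ 132 °C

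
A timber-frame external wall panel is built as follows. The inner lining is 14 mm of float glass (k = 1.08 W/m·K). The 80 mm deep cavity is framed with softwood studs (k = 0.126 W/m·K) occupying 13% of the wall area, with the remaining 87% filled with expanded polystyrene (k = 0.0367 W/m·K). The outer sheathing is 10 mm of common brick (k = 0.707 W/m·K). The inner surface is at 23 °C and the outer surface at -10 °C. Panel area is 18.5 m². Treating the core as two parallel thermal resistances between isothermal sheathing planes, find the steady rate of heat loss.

Q ≈ 363 W

Sheathing layers in series; stud and cavity paths in parallel between them.
R_inner = 0.014/(1.08×18.5) = 7.007×10^-4 K/W
R_stud  = 0.08/(0.126×0.13×18.5) = 0.264 K/W
R_cav   = 0.08/(0.0367×0.87×18.5) = 0.1354 K/W
1/R_core = 1/R_stud + 1/R_cav → R_core = 0.08951 K/W
R_outer = 0.01/(0.707×18.5) = 7.646×10^-4 K/W
R_total = 0.09098 K/W
Q = ΔT/R_total = 33/0.09098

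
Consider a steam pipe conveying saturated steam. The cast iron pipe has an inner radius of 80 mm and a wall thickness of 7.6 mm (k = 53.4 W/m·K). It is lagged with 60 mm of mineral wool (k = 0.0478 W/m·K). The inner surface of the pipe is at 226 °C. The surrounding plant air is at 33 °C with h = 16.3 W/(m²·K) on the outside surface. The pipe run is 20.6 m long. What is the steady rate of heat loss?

Cylindrical conduction, so R = ln(r₂/r₁)/(2πkL) per layer, in series:
R_cast iron pipe wall = ln(87.6/80)/(2π×53.4×20.6) = 1.313×10^-5 K/W
R_mineral wool = ln(147.6/87.6)/(2π×0.0478×20.6) = 0.08433 K/W
R_outer film = 1/(h_o·2πr_oL) = 1/(16.3×2π×0.1476×20.6) = 0.003211 K/W
R_total = 0.08755 K/W
Q = ΔT/R_total = 193/0.08755

Q ≈ 2200 W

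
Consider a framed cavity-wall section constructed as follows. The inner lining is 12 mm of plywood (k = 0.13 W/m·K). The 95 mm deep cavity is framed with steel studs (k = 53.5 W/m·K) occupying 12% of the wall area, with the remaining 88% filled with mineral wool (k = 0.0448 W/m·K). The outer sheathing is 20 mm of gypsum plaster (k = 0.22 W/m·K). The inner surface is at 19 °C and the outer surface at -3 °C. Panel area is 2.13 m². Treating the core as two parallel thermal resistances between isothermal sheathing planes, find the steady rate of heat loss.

Sheathing layers in series; stud and cavity paths in parallel between them.
R_inner = 0.012/(0.13×2.13) = 0.04334 K/W
R_stud  = 0.095/(53.5×0.12×2.13) = 0.006947 K/W
R_cav   = 0.095/(0.0448×0.88×2.13) = 1.131 K/W
1/R_core = 1/R_stud + 1/R_cav → R_core = 0.006905 K/W
R_outer = 0.02/(0.22×2.13) = 0.04268 K/W
R_total = 0.09292 K/W
Q = ΔT/R_total = 22/0.09292

Q ≈ 237 W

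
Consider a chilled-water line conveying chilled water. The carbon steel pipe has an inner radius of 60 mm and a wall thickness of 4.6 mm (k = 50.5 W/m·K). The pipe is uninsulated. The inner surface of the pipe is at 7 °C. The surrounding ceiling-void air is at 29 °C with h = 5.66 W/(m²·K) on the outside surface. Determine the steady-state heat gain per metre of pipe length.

q′ ≈ 50.5 W/m

For a radial system each layer contributes R = ln(r_out/r_in)/(2πkL); films add R = 1/(hA).
R_carbon steel pipe wall = ln(64.6/60)/(2π×50.5×1) = 2.328×10^-4 K/W
R_outer film = 1/(h_o·2πr_oL) = 1/(5.66×2π×0.0646×1) = 0.4353 K/W
R_total = 0.4355 K/W
Q = ΔT/R_total = 22/0.4355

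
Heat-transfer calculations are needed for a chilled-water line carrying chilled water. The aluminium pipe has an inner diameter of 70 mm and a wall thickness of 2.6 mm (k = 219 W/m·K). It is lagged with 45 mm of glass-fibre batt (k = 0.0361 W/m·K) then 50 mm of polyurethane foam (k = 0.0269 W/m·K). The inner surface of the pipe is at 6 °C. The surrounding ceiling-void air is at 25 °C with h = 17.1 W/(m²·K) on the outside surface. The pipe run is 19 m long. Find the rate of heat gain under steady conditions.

Q ≈ 56.9 W

Cylindrical conduction, so R = ln(r₂/r₁)/(2πkL) per layer, in series:
R_aluminium pipe wall = ln(37.6/35)/(2π×219×19) = 2.741×10^-6 K/W
R_glass-fibre batt = ln(82.6/37.6)/(2π×0.0361×19) = 0.1826 K/W
R_polyurethane foam = ln(132.6/82.6)/(2π×0.0269×19) = 0.1474 K/W
R_outer film = 1/(h_o·2πr_oL) = 1/(17.1×2π×0.1326×19) = 0.003694 K/W
R_total = 0.3337 K/W
Q = ΔT/R_total = 19/0.3337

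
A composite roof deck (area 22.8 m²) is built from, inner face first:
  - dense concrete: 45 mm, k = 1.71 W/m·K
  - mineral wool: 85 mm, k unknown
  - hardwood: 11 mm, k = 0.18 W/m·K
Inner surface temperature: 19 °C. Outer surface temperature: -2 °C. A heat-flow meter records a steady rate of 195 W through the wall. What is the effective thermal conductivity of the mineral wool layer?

k ≈ 0.0359 W/(m·K)

Treating each layer as a thermal resistance in series:
R_dense concrete = L/(kA) = 0.045/(1.71×22.8) = 0.001154 K/W
R_hardwood = L/(kA) = 0.011/(0.18×22.8) = 0.00268 K/W
Sum of known resistances R_other = 0.003835 K/W
Total R = ΔT/Q = 21/195 = 0.1077 K/W
R_mineral wool = R_total − R_other = 0.1039 K/W
k = L/(R·A) = 0.085/(0.1039×22.8)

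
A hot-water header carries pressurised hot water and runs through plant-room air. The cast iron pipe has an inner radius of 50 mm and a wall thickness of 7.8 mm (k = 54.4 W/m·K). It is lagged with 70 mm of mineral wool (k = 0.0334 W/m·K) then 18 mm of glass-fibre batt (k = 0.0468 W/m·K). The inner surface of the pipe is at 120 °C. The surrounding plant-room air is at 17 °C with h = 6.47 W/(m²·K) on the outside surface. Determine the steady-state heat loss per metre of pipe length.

For a radial system each layer contributes R = ln(r_out/r_in)/(2πkL); films add R = 1/(hA).
R_cast iron pipe wall = ln(57.8/50)/(2π×54.4×1) = 4.241×10^-4 K/W
R_mineral wool = ln(127.8/57.8)/(2π×0.0334×1) = 3.781 K/W
R_glass-fibre batt = ln(145.8/127.8)/(2π×0.0468×1) = 0.4481 K/W
R_outer film = 1/(h_o·2πr_oL) = 1/(6.47×2π×0.1458×1) = 0.1687 K/W
R_total = 4.398 K/W
Q = ΔT/R_total = 103/4.398

q′ ≈ 23.4 W/m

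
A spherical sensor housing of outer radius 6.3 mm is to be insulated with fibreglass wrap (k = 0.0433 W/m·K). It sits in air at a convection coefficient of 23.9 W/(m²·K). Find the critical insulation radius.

r_cr ≈ 3.62 mm

For a sphere r_cr = 2k/h = 2×0.0433/23.9
r_cr = 3.62 mm; since the bare radius (6.3 mm) is above r_cr, any added insulation will reduce heat loss.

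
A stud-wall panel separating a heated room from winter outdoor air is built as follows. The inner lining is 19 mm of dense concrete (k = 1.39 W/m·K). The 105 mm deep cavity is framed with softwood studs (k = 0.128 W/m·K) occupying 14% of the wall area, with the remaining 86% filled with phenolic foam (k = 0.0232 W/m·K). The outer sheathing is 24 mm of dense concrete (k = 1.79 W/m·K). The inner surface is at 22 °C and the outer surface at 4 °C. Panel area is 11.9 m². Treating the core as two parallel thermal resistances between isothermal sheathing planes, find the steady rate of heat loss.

Sheathing layers in series; stud and cavity paths in parallel between them.
R_inner = 0.019/(1.39×11.9) = 0.001149 K/W
R_stud  = 0.105/(0.128×0.14×11.9) = 0.4924 K/W
R_cav   = 0.105/(0.0232×0.86×11.9) = 0.4422 K/W
1/R_core = 1/R_stud + 1/R_cav → R_core = 0.233 K/W
R_outer = 0.024/(1.79×11.9) = 0.001127 K/W
R_total = 0.2353 K/W
Q = ΔT/R_total = 18/0.2353

Q ≈ 76.5 W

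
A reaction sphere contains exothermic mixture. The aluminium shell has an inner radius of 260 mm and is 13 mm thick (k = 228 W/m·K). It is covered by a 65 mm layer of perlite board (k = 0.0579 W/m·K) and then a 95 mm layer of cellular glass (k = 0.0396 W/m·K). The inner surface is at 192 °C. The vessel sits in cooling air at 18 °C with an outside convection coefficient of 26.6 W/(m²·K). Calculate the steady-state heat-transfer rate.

For a spherical shell R = (1/r₁ − 1/r₂)/(4πk); film R = 1/(h·4πr²). In series:
R_aluminium shell = (1/0.26 − 1/0.273)/(4π×228) = 6.392×10^-5 K/W
R_perlite board = (1/0.273 − 1/0.338)/(4π×0.0579) = 0.9682 K/W
R_cellular glass = (1/0.338 − 1/0.433)/(4π×0.0396) = 1.304 K/W
R_outer film = 1/(h·4πr_o²) = 1/(26.6×4π×0.433²) = 0.01596 K/W
R_total = 2.289 K/W
Q = ΔT/R_total = 174/2.289

Q ≈ 76 W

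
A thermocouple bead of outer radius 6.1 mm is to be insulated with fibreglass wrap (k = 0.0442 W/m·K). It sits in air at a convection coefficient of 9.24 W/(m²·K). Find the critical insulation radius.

r_cr ≈ 9.57 mm

For a sphere r_cr = 2k/h = 2×0.0442/9.24
r_cr = 9.57 mm; since the bare radius (6.1 mm) is below r_cr, adding a thin layer of insulation will *increase* heat loss.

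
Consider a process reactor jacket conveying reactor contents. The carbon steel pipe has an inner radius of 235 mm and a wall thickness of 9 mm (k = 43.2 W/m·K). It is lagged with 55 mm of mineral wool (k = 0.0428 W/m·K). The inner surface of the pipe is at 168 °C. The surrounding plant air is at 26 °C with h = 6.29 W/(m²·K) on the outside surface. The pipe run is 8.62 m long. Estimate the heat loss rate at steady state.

Treating each annulus and film as a series resistance:
R_carbon steel pipe wall = ln(244/235)/(2π×43.2×8.62) = 1.606×10^-5 K/W
R_mineral wool = ln(299/244)/(2π×0.0428×8.62) = 0.08769 K/W
R_outer film = 1/(h_o·2πr_oL) = 1/(6.29×2π×0.299×8.62) = 0.009817 K/W
R_total = 0.09752 K/W
Q = ΔT/R_total = 142/0.09752

Q ≈ 1460 W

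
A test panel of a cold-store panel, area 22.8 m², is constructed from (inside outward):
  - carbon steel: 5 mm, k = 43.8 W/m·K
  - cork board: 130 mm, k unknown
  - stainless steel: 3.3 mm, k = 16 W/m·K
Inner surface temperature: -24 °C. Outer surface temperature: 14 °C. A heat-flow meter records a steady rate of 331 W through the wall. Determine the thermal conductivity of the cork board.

Model the wall as resistances in series:
R_carbon steel = L/(kA) = 0.005/(43.8×22.8) = 5.007×10^-6 K/W
R_stainless steel = L/(kA) = 0.0033/(16×22.8) = 9.046×10^-6 K/W
Sum of known resistances R_other = 1.405×10^-5 K/W
Total R = ΔT/Q = 38/331 = 0.1148 K/W
R_cork board = R_total − R_other = 0.1148 K/W
k = L/(R·A) = 0.13/(0.1148×22.8)

k ≈ 0.0497 W/(m·K)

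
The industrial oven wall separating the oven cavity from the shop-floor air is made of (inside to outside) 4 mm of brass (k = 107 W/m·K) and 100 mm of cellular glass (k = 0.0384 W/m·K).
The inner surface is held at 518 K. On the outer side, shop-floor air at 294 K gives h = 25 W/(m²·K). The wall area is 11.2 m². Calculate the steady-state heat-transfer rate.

Q ≈ 949 W

Series thermal resistances:
R_brass = L/(kA) = 0.004/(107×11.2) = 3.338×10^-6 K/W
R_cellular glass = L/(kA) = 0.1/(0.0384×11.2) = 0.2325 K/W
R_outer film = 1/(h_o·A) = 1/(25×11.2) = 0.003571 K/W
R_total = 0.2361 K/W
Q = ΔT / R_total = 224 / 0.2361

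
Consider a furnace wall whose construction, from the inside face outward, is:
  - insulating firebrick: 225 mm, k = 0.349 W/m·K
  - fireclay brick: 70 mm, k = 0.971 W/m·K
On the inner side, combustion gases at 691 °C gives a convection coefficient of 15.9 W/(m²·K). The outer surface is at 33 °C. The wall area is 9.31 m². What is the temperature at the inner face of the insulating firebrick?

T ≈ 638 °C

Thermal resistances in series:
R_inner film = 1/(h_i·A) = 1/(15.9×9.31) = 0.006755 K/W
R_insulating firebrick = L/(kA) = 0.225/(0.349×9.31) = 0.06925 K/W
R_fireclay brick = L/(kA) = 0.07/(0.971×9.31) = 0.007743 K/W
R_total = 0.08375 K/W;  Q = ΔT/R_total = 658/0.08375 = 7857 W
T_interface = T_inner − Q·ΣR(inner→interface) = 691 − 7860×0.006755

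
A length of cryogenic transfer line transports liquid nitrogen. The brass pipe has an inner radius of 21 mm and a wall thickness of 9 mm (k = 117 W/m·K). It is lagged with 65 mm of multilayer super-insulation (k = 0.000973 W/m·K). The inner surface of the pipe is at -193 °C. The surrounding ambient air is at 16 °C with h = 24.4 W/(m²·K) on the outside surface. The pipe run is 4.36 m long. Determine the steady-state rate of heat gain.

Per-layer cylindrical resistances, series-summed:
R_brass pipe wall = ln(30/21)/(2π×117×4.36) = 1.113×10^-4 K/W
R_multilayer super-insulation = ln(95/30)/(2π×0.000973×4.36) = 43.24 K/W
R_outer film = 1/(h_o·2πr_oL) = 1/(24.4×2π×0.095×4.36) = 0.01575 K/W
R_total = 43.26 K/W
Q = ΔT/R_total = 209/43.26

Q ≈ 4.83 W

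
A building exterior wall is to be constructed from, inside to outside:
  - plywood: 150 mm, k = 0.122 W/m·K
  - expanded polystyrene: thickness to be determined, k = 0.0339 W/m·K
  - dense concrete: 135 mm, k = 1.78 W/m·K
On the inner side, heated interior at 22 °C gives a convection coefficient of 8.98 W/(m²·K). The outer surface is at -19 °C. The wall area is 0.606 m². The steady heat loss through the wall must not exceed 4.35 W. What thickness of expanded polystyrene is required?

Model the wall as resistances in series:
R_inner film = 1/(h_i·A) = 1/(8.98×0.606) = 0.1838 K/W
R_plywood = L/(kA) = 0.15/(0.122×0.606) = 2.029 K/W
R_dense concrete = L/(kA) = 0.135/(1.78×0.606) = 0.1252 K/W
Sum of the known resistances R_other = 2.338 K/W
Required total resistance R_tot = ΔT/Q_allow = 41/4.35 = 9.425 K/W
R_expanded polystyrene = R_tot − R_other = 7.087 K/W
L = R·k·A = 7.087×0.0339×0.606

L ≈ 146 mm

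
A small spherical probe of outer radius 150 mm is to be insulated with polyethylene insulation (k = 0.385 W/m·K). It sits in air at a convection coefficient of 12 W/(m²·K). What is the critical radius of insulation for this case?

r_cr ≈ 64.2 mm

For a sphere r_cr = 2k/h = 2×0.385/12
r_cr = 64.2 mm; since the bare radius (150 mm) is above r_cr, any added insulation will reduce heat loss.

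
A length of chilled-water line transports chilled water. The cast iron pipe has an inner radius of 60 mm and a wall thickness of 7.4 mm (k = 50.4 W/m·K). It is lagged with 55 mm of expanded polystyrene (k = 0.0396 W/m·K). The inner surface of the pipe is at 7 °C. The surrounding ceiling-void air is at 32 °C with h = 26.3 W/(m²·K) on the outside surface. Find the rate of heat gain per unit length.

q′ ≈ 10.2 W/m

Treating each annulus and film as a series resistance:
R_cast iron pipe wall = ln(67.4/60)/(2π×50.4×1) = 3.673×10^-4 K/W
R_expanded polystyrene = ln(122.4/67.4)/(2π×0.0396×1) = 2.398 K/W
R_outer film = 1/(h_o·2πr_oL) = 1/(26.3×2π×0.1224×1) = 0.04944 K/W
R_total = 2.448 K/W
Q = ΔT/R_total = 25/2.448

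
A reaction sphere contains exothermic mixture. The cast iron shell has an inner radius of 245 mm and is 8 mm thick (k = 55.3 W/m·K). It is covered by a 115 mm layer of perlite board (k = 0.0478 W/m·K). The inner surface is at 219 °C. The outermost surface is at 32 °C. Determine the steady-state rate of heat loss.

Spherical conduction: R = (1/r_in − 1/r_out)/(4πk) per layer; series-sum.
R_cast iron shell = (1/0.245 − 1/0.253)/(4π×55.3) = 1.857×10^-4 K/W
R_perlite board = (1/0.253 − 1/0.368)/(4π×0.0478) = 2.056 K/W
R_total = 2.057 K/W
Q = ΔT/R_total = 187/2.057

Q ≈ 90.9 W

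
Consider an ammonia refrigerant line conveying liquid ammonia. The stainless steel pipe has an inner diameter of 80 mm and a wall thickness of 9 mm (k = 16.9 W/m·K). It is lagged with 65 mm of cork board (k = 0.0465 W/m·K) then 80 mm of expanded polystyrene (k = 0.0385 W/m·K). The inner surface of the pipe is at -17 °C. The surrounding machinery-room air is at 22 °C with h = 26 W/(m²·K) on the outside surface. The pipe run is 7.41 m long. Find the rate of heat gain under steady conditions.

Radial resistances (cylindrical: R_cond = ln(r_o/r_i)/(2πkL), R_conv = 1/(h·2πrL)):
R_stainless steel pipe wall = ln(49/40)/(2π×16.9×7.41) = 2.579×10^-4 K/W
R_cork board = ln(114/49)/(2π×0.0465×7.41) = 0.39 K/W
R_expanded polystyrene = ln(194/114)/(2π×0.0385×7.41) = 0.2966 K/W
R_outer film = 1/(h_o·2πr_oL) = 1/(26×2π×0.194×7.41) = 0.004258 K/W
R_total = 0.6911 K/W
Q = ΔT/R_total = 39/0.6911

Q ≈ 56.4 W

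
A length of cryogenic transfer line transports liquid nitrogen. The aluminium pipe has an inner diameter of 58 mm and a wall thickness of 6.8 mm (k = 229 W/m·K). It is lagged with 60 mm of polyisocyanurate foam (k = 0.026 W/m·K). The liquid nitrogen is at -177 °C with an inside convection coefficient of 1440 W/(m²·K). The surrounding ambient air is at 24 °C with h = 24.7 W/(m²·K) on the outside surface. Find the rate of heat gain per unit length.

q′ ≈ 33 W/m

Per-layer cylindrical resistances, series-summed:
R_inner film = 1/(h_i·2πr₁L) = 1/(1440×2π×0.029×1) = 0.003811 K/W
R_aluminium pipe wall = ln(35.8/29)/(2π×229×1) = 1.464×10^-4 K/W
R_polyisocyanurate foam = ln(95.8/35.8)/(2π×0.026×1) = 6.025 K/W
R_outer film = 1/(h_o·2πr_oL) = 1/(24.7×2π×0.0958×1) = 0.06726 K/W
R_total = 6.097 K/W
Q = ΔT/R_total = 201/6.097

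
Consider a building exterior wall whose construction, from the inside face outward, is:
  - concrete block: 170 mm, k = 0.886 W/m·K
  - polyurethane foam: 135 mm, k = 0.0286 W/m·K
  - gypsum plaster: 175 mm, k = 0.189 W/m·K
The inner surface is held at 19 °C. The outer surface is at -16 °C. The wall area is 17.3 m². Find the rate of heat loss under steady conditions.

Q ≈ 104 W

Using the resistance-network approach (series):
R_concrete block = L/(kA) = 0.17/(0.886×17.3) = 0.01109 K/W
R_polyurethane foam = L/(kA) = 0.135/(0.0286×17.3) = 0.2728 K/W
R_gypsum plaster = L/(kA) = 0.175/(0.189×17.3) = 0.05352 K/W
R_total = 0.3375 K/W
Q = ΔT / R_total = 35 / 0.3375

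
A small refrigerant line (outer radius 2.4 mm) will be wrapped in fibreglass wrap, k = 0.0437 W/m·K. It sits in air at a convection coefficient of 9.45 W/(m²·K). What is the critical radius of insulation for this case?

r_cr ≈ 4.62 mm

For a cylinder r_cr = k/h = 0.0437/9.45
r_cr = 4.62 mm; since the bare radius (2.4 mm) is below r_cr, adding a thin layer of insulation will *increase* heat loss.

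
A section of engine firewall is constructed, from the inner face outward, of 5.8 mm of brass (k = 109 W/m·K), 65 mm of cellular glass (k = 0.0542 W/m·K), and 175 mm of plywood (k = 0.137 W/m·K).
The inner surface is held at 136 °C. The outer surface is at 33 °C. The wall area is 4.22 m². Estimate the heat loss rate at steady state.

Q ≈ 176 W

Treating each layer as a thermal resistance in series:
R_brass = L/(kA) = 0.0058/(109×4.22) = 1.261×10^-5 K/W
R_cellular glass = L/(kA) = 0.065/(0.0542×4.22) = 0.2842 K/W
R_plywood = L/(kA) = 0.175/(0.137×4.22) = 0.3027 K/W
R_total = 0.5869 K/W
Q = ΔT / R_total = 103 / 0.5869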